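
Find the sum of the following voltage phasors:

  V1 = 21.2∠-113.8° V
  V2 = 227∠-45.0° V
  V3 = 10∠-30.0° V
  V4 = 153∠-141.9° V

Step 1 — Convert each phasor to rectangular form:
  V1 = 21.2·(cos(-113.8°) + j·sin(-113.8°)) = -8.555 - j19.4 V
  V2 = 227·(cos(-45.0°) + j·sin(-45.0°)) = 160.5 - j160.5 V
  V3 = 10·(cos(-30.0°) + j·sin(-30.0°)) = 8.66 - j5 V
  V4 = 153·(cos(-141.9°) + j·sin(-141.9°)) = -120.4 - j94.41 V
Step 2 — Sum components: V_total = 40.22 - j279.3 V.
Step 3 — Convert to polar: |V_total| = 282.2 V, ∠V_total = -81.8°.

V_total = 282.2∠-81.8° V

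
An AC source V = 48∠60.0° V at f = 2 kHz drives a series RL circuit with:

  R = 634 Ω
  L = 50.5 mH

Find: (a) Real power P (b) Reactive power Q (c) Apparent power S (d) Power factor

Step 1 — Angular frequency: ω = 2π·f = 2π·2000 = 1.257e+04 rad/s.
Step 2 — Component impedances:
  R: Z = R = 634 Ω
  L: Z = jωL = j·1.257e+04·0.0505 = 0 + j634.6 Ω
Step 3 — Series combination: Z_total = R + L = 634 + j634.6 Ω = 897∠45.0° Ω.
Step 4 — Source phasor: V = 48∠60.0° V = 24 + j41.57 V.
Step 5 — Current: I = V / Z = 0.05169 + j0.01382 A = 0.05351∠15.0° A.
Step 6 — Complex power: S = V·I* = 1.815 + j1.817 VA.
Step 7 — Real power: P = Re(S) = 1.815 W.
Step 8 — Reactive power: Q = Im(S) = 1.817 VAR.
Step 9 — Apparent power: |S| = 2.568 VA.
Step 10 — Power factor: PF = P/|S| = 0.7068 (lagging).

(a) P = 1.815 W  (b) Q = 1.817 VAR  (c) S = 2.568 VA  (d) PF = 0.7068 (lagging)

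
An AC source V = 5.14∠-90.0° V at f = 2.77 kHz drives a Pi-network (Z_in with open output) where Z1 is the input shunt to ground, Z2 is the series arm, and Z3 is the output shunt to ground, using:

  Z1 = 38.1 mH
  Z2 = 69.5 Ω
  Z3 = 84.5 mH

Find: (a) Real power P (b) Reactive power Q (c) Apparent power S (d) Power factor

Step 1 — Angular frequency: ω = 2π·f = 2π·2770 = 1.74e+04 rad/s.
Step 2 — Component impedances:
  Z1: Z = jωL = j·1.74e+04·0.0381 = 0 + j663.1 Ω
  Z2: Z = R = 69.5 Ω
  Z3: Z = jωL = j·1.74e+04·0.0845 = 0 + j1471 Ω
Step 3 — With open output, the series arm Z2 and the output shunt Z3 appear in series to ground: Z2 + Z3 = 69.5 + j1471 Ω.
Step 4 — Parallel with input shunt Z1: Z_in = Z1 || (Z2 + Z3) = 6.705 + j457.3 Ω = 457.3∠89.2° Ω.
Step 5 — Source phasor: V = 5.14∠-90.0° V = 0 - j5.14 V.
Step 6 — Current: I = V / Z = -0.01124 - j0.0001648 A = 0.01124∠-179.2° A.
Step 7 — Complex power: S = V·I* = 0.0008471 + j0.05777 VA.
Step 8 — Real power: P = Re(S) = 0.0008471 W.
Step 9 — Reactive power: Q = Im(S) = 0.05777 VAR.
Step 10 — Apparent power: |S| = 0.05777 VA.
Step 11 — Power factor: PF = P/|S| = 0.01466 (lagging).

(a) P = 0.0008471 W  (b) Q = 0.05777 VAR  (c) S = 0.05777 VA  (d) PF = 0.01466 (lagging)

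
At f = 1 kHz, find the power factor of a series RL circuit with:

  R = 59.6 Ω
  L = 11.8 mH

Step 1 — Angular frequency: ω = 2π·f = 2π·1000 = 6283 rad/s.
Step 2 — Component impedances:
  R: Z = R = 59.6 Ω
  L: Z = jωL = j·6283·0.0118 = 0 + j74.14 Ω
Step 3 — Series combination: Z_total = R + L = 59.6 + j74.14 Ω = 95.13∠51.2° Ω.
Step 4 — Power factor: PF = cos(φ) = Re(Z)/|Z| = 59.6/95.13 = 0.6265.
Step 5 — Type: Im(Z) = 74.14 ⇒ lagging (phase φ = 51.2°).

PF = 0.6265 (lagging, φ = 51.2°)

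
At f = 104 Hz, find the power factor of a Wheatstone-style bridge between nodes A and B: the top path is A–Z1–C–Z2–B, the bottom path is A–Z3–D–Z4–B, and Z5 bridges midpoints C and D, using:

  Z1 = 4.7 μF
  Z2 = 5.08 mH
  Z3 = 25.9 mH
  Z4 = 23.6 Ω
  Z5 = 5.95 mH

Step 1 — Angular frequency: ω = 2π·f = 2π·104 = 653.5 rad/s.
Step 2 — Component impedances:
  Z1: Z = 1/(jωC) = -j/(ω·C) = 0 - j325.6 Ω
  Z2: Z = jωL = j·653.5·0.00508 = 0 + j3.32 Ω
  Z3: Z = jωL = j·653.5·0.0259 = 0 + j16.92 Ω
  Z4: Z = R = 23.6 Ω
  Z5: Z = jωL = j·653.5·0.00595 = 0 + j3.888 Ω
Step 3 — Bridge requires nodal analysis (the Z5 bridge couples midpoints C and D, so the two paths cannot be reduced to a simple series/parallel combination). Setting node B to ground and injecting 1 A at node A, the 3-node admittance system at A, C, D solves to V_A = Z_AB = 2.162 + j24.89 Ω = 24.98∠85.0° Ω.
Step 4 — Power factor: PF = cos(φ) = Re(Z)/|Z| = 2.1619/24.982 = 0.08654.
Step 5 — Type: Im(Z) = 24.89 ⇒ lagging (phase φ = 85.0°).

PF = 0.08654 (lagging, φ = 85.0°)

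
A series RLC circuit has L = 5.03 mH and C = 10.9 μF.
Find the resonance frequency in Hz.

Step 1 — Resonance condition Im(Z)=0 gives ω₀ = 1/√(LC).
Step 2 — ω₀ = 1/√(0.00503·1.09e-05) = 4271 rad/s.
Step 3 — f₀ = ω₀/(2π) = 679.7 Hz.

f₀ = 679.7 Hz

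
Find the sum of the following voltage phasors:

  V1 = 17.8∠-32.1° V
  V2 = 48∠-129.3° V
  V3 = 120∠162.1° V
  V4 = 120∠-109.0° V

Step 1 — Convert each phasor to rectangular form:
  V1 = 17.8·(cos(-32.1°) + j·sin(-32.1°)) = 15.08 - j9.459 V
  V2 = 48·(cos(-129.3°) + j·sin(-129.3°)) = -30.4 - j37.14 V
  V3 = 120·(cos(162.1°) + j·sin(162.1°)) = -114.2 + j36.88 V
  V4 = 120·(cos(-109.0°) + j·sin(-109.0°)) = -39.07 - j113.5 V
Step 2 — Sum components: V_total = -168.6 - j123.2 V.
Step 3 — Convert to polar: |V_total| = 208.8 V, ∠V_total = -143.8°.

V_total = 208.8∠-143.8° V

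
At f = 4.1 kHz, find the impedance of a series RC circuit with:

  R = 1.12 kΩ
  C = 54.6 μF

Step 1 — Angular frequency: ω = 2π·f = 2π·4100 = 2.576e+04 rad/s.
Step 2 — Component impedances:
  R: Z = R = 1120 Ω
  C: Z = 1/(jωC) = -j/(ω·C) = 0 - j0.711 Ω
Step 3 — Series combination: Z_total = R + C = 1120 - j0.711 Ω = 1120∠-0.0° Ω.

Z = 1120 - j0.711 Ω = 1120∠-0.0° Ω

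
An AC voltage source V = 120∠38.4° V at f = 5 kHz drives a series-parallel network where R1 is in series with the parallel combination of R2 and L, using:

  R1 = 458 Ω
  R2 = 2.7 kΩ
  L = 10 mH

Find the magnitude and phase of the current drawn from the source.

Step 1 — Angular frequency: ω = 2π·f = 2π·5000 = 3.142e+04 rad/s.
Step 2 — Component impedances:
  R1: Z = R = 458 Ω
  R2: Z = R = 2700 Ω
  L: Z = jωL = j·3.142e+04·0.01 = 0 + j314.2 Ω
Step 3 — Parallel branch: R2 || L = 1/(1/R2 + 1/L) = 36.07 + j310 Ω.
Step 4 — Series with R1: Z_total = R1 + (R2 || L) = 494.1 + j310 Ω = 583.2∠32.1° Ω.
Step 5 — Source phasor: V = 120∠38.4° V = 94.04 + j74.54 V.
Step 6 — Ohm's law: I = V / Z_total = (94.04 + j74.54) / (494.1 + j310) = 0.2045 + j0.02257 A.
Step 7 — Convert to polar: |I| = 0.2057 A, ∠I = 6.3°.

I = 0.2057∠6.3° A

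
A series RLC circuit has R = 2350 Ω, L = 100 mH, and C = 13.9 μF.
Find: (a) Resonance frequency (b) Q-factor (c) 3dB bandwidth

Step 1 — Resonance: ω₀ = 1/√(LC) = 1/√(0.1·1.39e-05) = 848.2 rad/s.
Step 2 — f₀ = ω₀/(2π) = 135 Hz.
Step 3 — Series Q: Q = ω₀L/R = 848.2·0.1/2350 = 0.03609.
Step 4 — Bandwidth: Δω = ω₀/Q = 2.35e+04 rad/s; BW = Δω/(2π) = 3740 Hz.

(a) f₀ = 135 Hz  (b) Q = 0.03609  (c) BW = 3740 Hz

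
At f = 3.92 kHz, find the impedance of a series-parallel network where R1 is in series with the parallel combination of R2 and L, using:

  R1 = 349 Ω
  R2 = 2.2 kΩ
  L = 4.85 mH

Step 1 — Angular frequency: ω = 2π·f = 2π·3920 = 2.463e+04 rad/s.
Step 2 — Component impedances:
  R1: Z = R = 349 Ω
  R2: Z = R = 2200 Ω
  L: Z = jωL = j·2.463e+04·0.00485 = 0 + j119.5 Ω
Step 3 — Parallel branch: R2 || L = 1/(1/R2 + 1/L) = 6.467 + j119.1 Ω.
Step 4 — Series with R1: Z_total = R1 + (R2 || L) = 355.5 + j119.1 Ω = 374.9∠18.5° Ω.

Z = 355.5 + j119.1 Ω = 374.9∠18.5° Ω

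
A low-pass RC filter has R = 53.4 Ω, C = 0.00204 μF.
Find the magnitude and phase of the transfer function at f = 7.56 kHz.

Step 1 — Angular frequency: ω = 2π·7560 = 4.75e+04 rad/s.
Step 2 — Transfer function: H(jω) = 1/(1 + jωRC).
Step 3 — Denominator: 1 + jωRC = 1 + j·4.75e+04·53.4·2.04e-09 = 1 + j0.005175.
Step 4 — H = 1 - j0.005174.
Step 5 — Magnitude: |H| = 1 (-0.0 dB); phase: φ = -0.3°.

|H| = 1 (-0.0 dB), φ = -0.3°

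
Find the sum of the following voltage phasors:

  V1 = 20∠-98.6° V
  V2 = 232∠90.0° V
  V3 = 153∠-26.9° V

Step 1 — Convert each phasor to rectangular form:
  V1 = 20·(cos(-98.6°) + j·sin(-98.6°)) = -2.991 - j19.78 V
  V2 = 232·(cos(90.0°) + j·sin(90.0°)) = 0 + j232 V
  V3 = 153·(cos(-26.9°) + j·sin(-26.9°)) = 136.4 - j69.22 V
Step 2 — Sum components: V_total = 133.5 + j143 V.
Step 3 — Convert to polar: |V_total| = 195.6 V, ∠V_total = 47.0°.

V_total = 195.6∠47.0° V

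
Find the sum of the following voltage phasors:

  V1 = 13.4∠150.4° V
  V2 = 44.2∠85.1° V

Step 1 — Convert each phasor to rectangular form:
  V1 = 13.4·(cos(150.4°) + j·sin(150.4°)) = -11.65 + j6.619 V
  V2 = 44.2·(cos(85.1°) + j·sin(85.1°)) = 3.775 + j44.04 V
Step 2 — Sum components: V_total = -7.876 + j50.66 V.
Step 3 — Convert to polar: |V_total| = 51.27 V, ∠V_total = 98.8°.

V_total = 51.27∠98.8° V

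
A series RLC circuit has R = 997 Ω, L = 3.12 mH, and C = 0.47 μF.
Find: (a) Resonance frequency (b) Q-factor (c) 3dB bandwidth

Step 1 — Resonance condition Im(Z)=0 gives ω₀ = 1/√(LC).
Step 2 — ω₀ = 1/√(0.00312·4.7e-07) = 2.611e+04 rad/s.
Step 3 — f₀ = ω₀/(2π) = 4156 Hz.
Step 4 — Series Q: Q = ω₀L/R = 2.611e+04·0.00312/997 = 0.08172.
Step 5 — 3dB bandwidth: Δω = ω₀/Q = 3.196e+05 rad/s; BW = Δω/(2π) = 5.086e+04 Hz.

(a) f₀ = 4156 Hz  (b) Q = 0.08172  (c) BW = 5.086e+04 Hz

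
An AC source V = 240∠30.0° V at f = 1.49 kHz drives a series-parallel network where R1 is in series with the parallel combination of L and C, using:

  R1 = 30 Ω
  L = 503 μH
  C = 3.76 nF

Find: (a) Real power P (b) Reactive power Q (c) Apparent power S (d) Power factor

Step 1 — Angular frequency: ω = 2π·f = 2π·1490 = 9362 rad/s.
Step 2 — Component impedances:
  R1: Z = R = 30 Ω
  L: Z = jωL = j·9362·0.000503 = 0 + j4.709 Ω
  C: Z = 1/(jωC) = -j/(ω·C) = 0 - j2.841e+04 Ω
Step 3 — Parallel branch: L || C = 1/(1/L + 1/C) = 0 + j4.71 Ω.
Step 4 — Series with R1: Z_total = R1 + (L || C) = 30 + j4.71 Ω = 30.37∠8.9° Ω.
Step 5 — Source phasor: V = 240∠30.0° V = 207.8 + j120 V.
Step 6 — Current: I = V / Z = 7.374 + j2.842 A = 7.903∠21.1° A.
Step 7 — Complex power: S = V·I* = 1874 + j294.2 VA.
Step 8 — Real power: P = Re(S) = 1874 W.
Step 9 — Reactive power: Q = Im(S) = 294.2 VAR.
Step 10 — Apparent power: |S| = 1897 VA.
Step 11 — Power factor: PF = P/|S| = 0.9879 (lagging).

(a) P = 1874 W  (b) Q = 294.2 VAR  (c) S = 1897 VA  (d) PF = 0.9879 (lagging)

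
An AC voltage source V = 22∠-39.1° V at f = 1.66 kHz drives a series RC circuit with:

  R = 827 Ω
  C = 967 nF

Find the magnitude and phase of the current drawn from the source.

Step 1 — Angular frequency: ω = 2π·f = 2π·1660 = 1.043e+04 rad/s.
Step 2 — Component impedances:
  R: Z = R = 827 Ω
  C: Z = 1/(jωC) = -j/(ω·C) = 0 - j99.15 Ω
Step 3 — Series combination: Z_total = R + C = 827 - j99.15 Ω = 832.9∠-6.8° Ω.
Step 4 — Source phasor: V = 22∠-39.1° V = 17.07 - j13.87 V.
Step 5 — Ohm's law: I = V / Z_total = (17.07 - j13.87) / (827 - j99.15) = 0.02233 - j0.0141 A.
Step 6 — Convert to polar: |I| = 0.02641 A, ∠I = -32.3°.

I = 0.02641∠-32.3° A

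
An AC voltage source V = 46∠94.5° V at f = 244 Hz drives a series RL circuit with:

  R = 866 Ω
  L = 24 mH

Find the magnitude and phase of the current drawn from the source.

Step 1 — Angular frequency: ω = 2π·f = 2π·244 = 1533 rad/s.
Step 2 — Component impedances:
  R: Z = R = 866 Ω
  L: Z = jωL = j·1533·0.024 = 0 + j36.79 Ω
Step 3 — Series combination: Z_total = R + L = 866 + j36.79 Ω = 866.8∠2.4° Ω.
Step 4 — Source phasor: V = 46∠94.5° V = -3.609 + j45.86 V.
Step 5 — Ohm's law: I = V / Z_total = (-3.609 + j45.86) / (866 + j36.79) = -0.001914 + j0.05304 A.
Step 6 — Convert to polar: |I| = 0.05307 A, ∠I = 92.1°.

I = 0.05307∠92.1° A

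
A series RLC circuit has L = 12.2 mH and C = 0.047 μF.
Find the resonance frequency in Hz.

Step 1 — Resonance condition Im(Z)=0 gives ω₀ = 1/√(LC).
Step 2 — ω₀ = 1/√(0.0122·4.7e-08) = 4.176e+04 rad/s.
Step 3 — f₀ = ω₀/(2π) = 6646 Hz.

f₀ = 6646 Hz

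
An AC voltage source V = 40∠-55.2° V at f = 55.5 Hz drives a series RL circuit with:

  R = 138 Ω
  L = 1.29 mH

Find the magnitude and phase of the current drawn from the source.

Step 1 — Angular frequency: ω = 2π·f = 2π·55.5 = 348.7 rad/s.
Step 2 — Component impedances:
  R: Z = R = 138 Ω
  L: Z = jωL = j·348.7·0.00129 = 0 + j0.4498 Ω
Step 3 — Series combination: Z_total = R + L = 138 + j0.4498 Ω = 138∠0.2° Ω.
Step 4 — Source phasor: V = 40∠-55.2° V = 22.83 - j32.85 V.
Step 5 — Ohm's law: I = V / Z_total = (22.83 - j32.85) / (138 + j0.4498) = 0.1646 - j0.2386 A.
Step 6 — Convert to polar: |I| = 0.2899 A, ∠I = -55.4°.

I = 0.2899∠-55.4° A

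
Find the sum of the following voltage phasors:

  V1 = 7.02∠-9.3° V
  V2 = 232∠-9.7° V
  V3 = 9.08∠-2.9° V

Step 1 — Convert each phasor to rectangular form:
  V1 = 7.02·(cos(-9.3°) + j·sin(-9.3°)) = 6.928 - j1.134 V
  V2 = 232·(cos(-9.7°) + j·sin(-9.7°)) = 228.7 - j39.09 V
  V3 = 9.08·(cos(-2.9°) + j·sin(-2.9°)) = 9.068 - j0.4594 V
Step 2 — Sum components: V_total = 244.7 - j40.68 V.
Step 3 — Convert to polar: |V_total| = 248 V, ∠V_total = -9.4°.

V_total = 248∠-9.4° V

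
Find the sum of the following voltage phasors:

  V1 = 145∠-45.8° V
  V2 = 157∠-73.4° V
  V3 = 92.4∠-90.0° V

Step 1 — Convert each phasor to rectangular form:
  V1 = 145·(cos(-45.8°) + j·sin(-45.8°)) = 101.1 - j104 V
  V2 = 157·(cos(-73.4°) + j·sin(-73.4°)) = 44.85 - j150.5 V
  V3 = 92.4·(cos(-90.0°) + j·sin(-90.0°)) = 0 - j92.4 V
Step 2 — Sum components: V_total = 145.9 - j346.8 V.
Step 3 — Convert to polar: |V_total| = 376.3 V, ∠V_total = -67.2°.

V_total = 376.3∠-67.2° V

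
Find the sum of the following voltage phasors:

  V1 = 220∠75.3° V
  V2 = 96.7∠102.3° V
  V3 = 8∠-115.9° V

Step 1 — Convert each phasor to rectangular form:
  V1 = 220·(cos(75.3°) + j·sin(75.3°)) = 55.83 + j212.8 V
  V2 = 96.7·(cos(102.3°) + j·sin(102.3°)) = -20.6 + j94.48 V
  V3 = 8·(cos(-115.9°) + j·sin(-115.9°)) = -3.494 - j7.196 V
Step 2 — Sum components: V_total = 31.73 + j300.1 V.
Step 3 — Convert to polar: |V_total| = 301.8 V, ∠V_total = 84.0°.

V_total = 301.8∠84.0° V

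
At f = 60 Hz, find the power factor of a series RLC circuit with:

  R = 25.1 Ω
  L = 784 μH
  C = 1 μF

Step 1 — Angular frequency: ω = 2π·f = 2π·60 = 377 rad/s.
Step 2 — Component impedances:
  R: Z = R = 25.1 Ω
  L: Z = jωL = j·377·0.000784 = 0 + j0.2956 Ω
  C: Z = 1/(jωC) = -j/(ω·C) = 0 - j2653 Ω
Step 3 — Series combination: Z_total = R + L + C = 25.1 - j2652 Ω = 2652∠-89.5° Ω.
Step 4 — Power factor: PF = cos(φ) = Re(Z)/|Z| = 25.1/2652.4 = 0.009463.
Step 5 — Type: Im(Z) = -2652 ⇒ leading (phase φ = -89.5°).

PF = 0.009463 (leading, φ = -89.5°)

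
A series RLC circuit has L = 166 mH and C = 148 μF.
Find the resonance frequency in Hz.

Step 1 — Resonance condition Im(Z)=0 gives ω₀ = 1/√(LC).
Step 2 — ω₀ = 1/√(0.166·0.000148) = 201.8 rad/s.
Step 3 — f₀ = ω₀/(2π) = 32.11 Hz.

f₀ = 32.11 Hz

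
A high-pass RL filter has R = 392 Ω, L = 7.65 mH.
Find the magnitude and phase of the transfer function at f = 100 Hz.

Step 1 — Angular frequency: ω = 2π·100 = 628.3 rad/s.
Step 2 — Transfer function: H(jω) = jωL/(R + jωL).
Step 3 — Numerator jωL = j·4.807; denominator R + jωL = 392 + j4.807.
Step 4 — H = 0.0001503 + j0.01226.
Step 5 — Magnitude: |H| = 0.01226 (-38.2 dB); phase: φ = 89.3°.

|H| = 0.01226 (-38.2 dB), φ = 89.3°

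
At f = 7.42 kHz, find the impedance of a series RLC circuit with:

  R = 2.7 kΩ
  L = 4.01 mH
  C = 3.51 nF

Step 1 — Angular frequency: ω = 2π·f = 2π·7420 = 4.662e+04 rad/s.
Step 2 — Component impedances:
  R: Z = R = 2700 Ω
  L: Z = jωL = j·4.662e+04·0.00401 = 0 + j187 Ω
  C: Z = 1/(jωC) = -j/(ω·C) = 0 - j6111 Ω
Step 3 — Series combination: Z_total = R + L + C = 2700 - j5924 Ω = 6510∠-65.5° Ω.

Z = 2700 - j5924 Ω = 6510∠-65.5° Ω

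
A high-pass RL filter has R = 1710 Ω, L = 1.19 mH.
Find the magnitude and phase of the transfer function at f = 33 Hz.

Step 1 — Angular frequency: ω = 2π·33 = 207.3 rad/s.
Step 2 — Transfer function: H(jω) = jωL/(R + jωL).
Step 3 — Numerator jωL = j·0.2467; denominator R + jωL = 1710 + j0.2467.
Step 4 — H = 2.082e-08 + j0.0001443.
Step 5 — Magnitude: |H| = 0.0001443 (-76.8 dB); phase: φ = 90.0°.

|H| = 0.0001443 (-76.8 dB), φ = 90.0°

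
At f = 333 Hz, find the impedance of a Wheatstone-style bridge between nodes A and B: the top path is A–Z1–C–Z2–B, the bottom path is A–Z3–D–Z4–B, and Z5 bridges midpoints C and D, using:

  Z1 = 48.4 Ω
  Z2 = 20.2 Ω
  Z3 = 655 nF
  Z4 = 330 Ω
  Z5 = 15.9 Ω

Step 1 — Angular frequency: ω = 2π·f = 2π·333 = 2092 rad/s.
Step 2 — Component impedances:
  Z1: Z = R = 48.4 Ω
  Z2: Z = R = 20.2 Ω
  Z3: Z = 1/(jωC) = -j/(ω·C) = 0 - j729.7 Ω
  Z4: Z = R = 330 Ω
  Z5: Z = R = 15.9 Ω
Step 3 — Bridge requires nodal analysis (the Z5 bridge couples midpoints C and D, so the two paths cannot be reduced to a simple series/parallel combination). Setting node B to ground and injecting 1 A at node A, the 3-node admittance system at A, C, D solves to V_A = Z_AB = 67.2 - j3.303 Ω = 67.28∠-2.8° Ω.

Z = 67.2 - j3.303 Ω = 67.28∠-2.8° Ω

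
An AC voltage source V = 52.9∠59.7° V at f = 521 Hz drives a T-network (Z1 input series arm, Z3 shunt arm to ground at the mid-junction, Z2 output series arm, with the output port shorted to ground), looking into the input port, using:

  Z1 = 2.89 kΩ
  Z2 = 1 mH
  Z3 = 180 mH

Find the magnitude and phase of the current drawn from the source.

Step 1 — Angular frequency: ω = 2π·f = 2π·521 = 3274 rad/s.
Step 2 — Component impedances:
  Z1: Z = R = 2890 Ω
  Z2: Z = jωL = j·3274·0.001 = 0 + j3.274 Ω
  Z3: Z = jωL = j·3274·0.18 = 0 + j589.2 Ω
Step 3 — With the output port shorted to ground, the output series arm Z2 runs from the junction to ground; the shunt arm Z3 also runs from the junction to ground. They appear in parallel: Z3 || Z2 = 0 + j3.255 Ω.
Step 4 — Series with input arm Z1: Z_in = Z1 + (Z3 || Z2) = 2890 + j3.255 Ω = 2890∠0.1° Ω.
Step 5 — Source phasor: V = 52.9∠59.7° V = 26.69 + j45.67 V.
Step 6 — Ohm's law: I = V / Z_total = (26.69 + j45.67) / (2890 + j3.255) = 0.009253 + j0.01579 A.
Step 7 — Convert to polar: |I| = 0.0183 A, ∠I = 59.6°.

I = 0.0183∠59.6° A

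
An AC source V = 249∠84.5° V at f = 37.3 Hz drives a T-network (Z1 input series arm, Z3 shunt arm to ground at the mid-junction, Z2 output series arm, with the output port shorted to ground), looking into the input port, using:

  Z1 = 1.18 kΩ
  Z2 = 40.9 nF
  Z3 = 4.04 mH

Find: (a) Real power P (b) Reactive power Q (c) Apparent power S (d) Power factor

Step 1 — Angular frequency: ω = 2π·f = 2π·37.3 = 234.4 rad/s.
Step 2 — Component impedances:
  Z1: Z = R = 1180 Ω
  Z2: Z = 1/(jωC) = -j/(ω·C) = 0 - j1.043e+05 Ω
  Z3: Z = jωL = j·234.4·0.00404 = 0 + j0.9468 Ω
Step 3 — With the output port shorted to ground, the output series arm Z2 runs from the junction to ground; the shunt arm Z3 also runs from the junction to ground. They appear in parallel: Z3 || Z2 = 0 + j0.9468 Ω.
Step 4 — Series with input arm Z1: Z_in = Z1 + (Z3 || Z2) = 1180 + j0.9468 Ω = 1180∠0.0° Ω.
Step 5 — Source phasor: V = 249∠84.5° V = 23.87 + j247.9 V.
Step 6 — Current: I = V / Z = 0.02039 + j0.21 A = 0.211∠84.5° A.
Step 7 — Complex power: S = V·I* = 52.54 + j0.04216 VA.
Step 8 — Real power: P = Re(S) = 52.54 W.
Step 9 — Reactive power: Q = Im(S) = 0.04216 VAR.
Step 10 — Apparent power: |S| = 52.54 VA.
Step 11 — Power factor: PF = P/|S| = 1 (lagging).

(a) P = 52.54 W  (b) Q = 0.04216 VAR  (c) S = 52.54 VA  (d) PF = 1 (lagging)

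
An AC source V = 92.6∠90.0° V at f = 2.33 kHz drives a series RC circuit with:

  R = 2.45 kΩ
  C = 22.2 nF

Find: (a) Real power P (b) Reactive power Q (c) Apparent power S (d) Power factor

Step 1 — Angular frequency: ω = 2π·f = 2π·2330 = 1.464e+04 rad/s.
Step 2 — Component impedances:
  R: Z = R = 2450 Ω
  C: Z = 1/(jωC) = -j/(ω·C) = 0 - j3077 Ω
Step 3 — Series combination: Z_total = R + C = 2450 - j3077 Ω = 3933∠-51.5° Ω.
Step 4 — Source phasor: V = 92.6∠90.0° V = 0 + j92.6 V.
Step 5 — Current: I = V / Z = -0.01842 + j0.01467 A = 0.02354∠141.5° A.
Step 6 — Complex power: S = V·I* = 1.358 - j1.705 VA.
Step 7 — Real power: P = Re(S) = 1.358 W.
Step 8 — Reactive power: Q = Im(S) = -1.705 VAR.
Step 9 — Apparent power: |S| = 2.18 VA.
Step 10 — Power factor: PF = P/|S| = 0.6229 (leading).

(a) P = 1.358 W  (b) Q = -1.705 VAR  (c) S = 2.18 VA  (d) PF = 0.6229 (leading)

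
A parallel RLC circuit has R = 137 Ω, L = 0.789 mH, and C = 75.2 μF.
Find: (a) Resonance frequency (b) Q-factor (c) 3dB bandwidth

Step 1 — Resonance: ω₀ = 1/√(LC) = 1/√(0.000789·7.52e-05) = 4105 rad/s.
Step 2 — f₀ = ω₀/(2π) = 653.4 Hz.
Step 3 — Parallel Q: Q = R/(ω₀L) = 137/(4105·0.000789) = 42.3.
Step 4 — Bandwidth: Δω = ω₀/Q = 97.06 rad/s; BW = Δω/(2π) = 15.45 Hz.

(a) f₀ = 653.4 Hz  (b) Q = 42.3  (c) BW = 15.45 Hz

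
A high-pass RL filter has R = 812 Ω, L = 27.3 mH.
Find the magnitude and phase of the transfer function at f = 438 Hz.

Step 1 — Angular frequency: ω = 2π·438 = 2752 rad/s.
Step 2 — Transfer function: H(jω) = jωL/(R + jωL).
Step 3 — Numerator jωL = j·75.13; denominator R + jωL = 812 + j75.13.
Step 4 — H = 0.008488 + j0.09174.
Step 5 — Magnitude: |H| = 0.09213 (-20.7 dB); phase: φ = 84.7°.

|H| = 0.09213 (-20.7 dB), φ = 84.7°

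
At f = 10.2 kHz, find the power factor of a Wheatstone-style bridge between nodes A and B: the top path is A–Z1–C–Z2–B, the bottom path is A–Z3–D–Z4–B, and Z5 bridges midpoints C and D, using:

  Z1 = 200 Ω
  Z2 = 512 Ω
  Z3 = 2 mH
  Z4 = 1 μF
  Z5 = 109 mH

Step 1 — Angular frequency: ω = 2π·f = 2π·1.02e+04 = 6.409e+04 rad/s.
Step 2 — Component impedances:
  Z1: Z = R = 200 Ω
  Z2: Z = R = 512 Ω
  Z3: Z = jωL = j·6.409e+04·0.002 = 0 + j128.2 Ω
  Z4: Z = 1/(jωC) = -j/(ω·C) = 0 - j15.6 Ω
  Z5: Z = jωL = j·6.409e+04·0.109 = 0 + j6986 Ω
Step 3 — Bridge requires nodal analysis (the Z5 bridge couples midpoints C and D, so the two paths cannot be reduced to a simple series/parallel combination). Setting node B to ground and injecting 1 A at node A, the 3-node admittance system at A, C, D solves to V_A = Z_AB = 16.99 + j108.6 Ω = 109.9∠81.1° Ω.
Step 4 — Power factor: PF = cos(φ) = Re(Z)/|Z| = 16.99/109.9 = 0.1546.
Step 5 — Type: Im(Z) = 108.6 ⇒ lagging (phase φ = 81.1°).

PF = 0.1546 (lagging, φ = 81.1°)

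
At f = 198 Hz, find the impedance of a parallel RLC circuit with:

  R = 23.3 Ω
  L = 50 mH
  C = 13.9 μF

Step 1 — Angular frequency: ω = 2π·f = 2π·198 = 1244 rad/s.
Step 2 — Component impedances:
  R: Z = R = 23.3 Ω
  L: Z = jωL = j·1244·0.05 = 0 + j62.2 Ω
  C: Z = 1/(jωC) = -j/(ω·C) = 0 - j57.83 Ω
Step 3 — Parallel combination: 1/Z_total = 1/R + 1/L + 1/C; Z_total = 23.28 - j0.6598 Ω = 23.29∠-1.6° Ω.

Z = 23.28 - j0.6598 Ω = 23.29∠-1.6° Ω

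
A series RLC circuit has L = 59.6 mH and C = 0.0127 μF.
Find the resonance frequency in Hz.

Step 1 — Resonance condition Im(Z)=0 gives ω₀ = 1/√(LC).
Step 2 — ω₀ = 1/√(0.0596·1.27e-08) = 3.635e+04 rad/s.
Step 3 — f₀ = ω₀/(2π) = 5785 Hz.

f₀ = 5785 Hz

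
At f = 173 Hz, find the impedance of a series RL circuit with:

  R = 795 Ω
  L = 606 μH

Step 1 — Angular frequency: ω = 2π·f = 2π·173 = 1087 rad/s.
Step 2 — Component impedances:
  R: Z = R = 795 Ω
  L: Z = jωL = j·1087·0.000606 = 0 + j0.6587 Ω
Step 3 — Series combination: Z_total = R + L = 795 + j0.6587 Ω = 795∠0.0° Ω.

Z = 795 + j0.6587 Ω = 795∠0.0° Ω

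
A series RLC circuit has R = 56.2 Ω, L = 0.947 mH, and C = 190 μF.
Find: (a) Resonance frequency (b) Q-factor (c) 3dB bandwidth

Step 1 — Resonance: ω₀ = 1/√(LC) = 1/√(0.000947·0.00019) = 2357 rad/s.
Step 2 — f₀ = ω₀/(2π) = 375.2 Hz.
Step 3 — Series Q: Q = ω₀L/R = 2357·0.000947/56.2 = 0.03972.
Step 4 — Bandwidth: Δω = ω₀/Q = 5.935e+04 rad/s; BW = Δω/(2π) = 9445 Hz.

(a) f₀ = 375.2 Hz  (b) Q = 0.03972  (c) BW = 9445 Hz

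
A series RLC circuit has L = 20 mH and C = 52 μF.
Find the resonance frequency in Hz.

Step 1 — Resonance condition Im(Z)=0 gives ω₀ = 1/√(LC).
Step 2 — ω₀ = 1/√(0.02·5.2e-05) = 980.6 rad/s.
Step 3 — f₀ = ω₀/(2π) = 156.1 Hz.

f₀ = 156.1 Hz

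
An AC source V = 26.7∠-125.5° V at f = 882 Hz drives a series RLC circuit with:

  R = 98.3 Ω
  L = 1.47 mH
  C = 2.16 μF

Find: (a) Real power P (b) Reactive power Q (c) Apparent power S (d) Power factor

Step 1 — Angular frequency: ω = 2π·f = 2π·882 = 5542 rad/s.
Step 2 — Component impedances:
  R: Z = R = 98.3 Ω
  L: Z = jωL = j·5542·0.00147 = 0 + j8.146 Ω
  C: Z = 1/(jωC) = -j/(ω·C) = 0 - j83.54 Ω
Step 3 — Series combination: Z_total = R + L + C = 98.3 - j75.39 Ω = 123.9∠-37.5° Ω.
Step 4 — Source phasor: V = 26.7∠-125.5° V = -15.5 - j21.74 V.
Step 5 — Current: I = V / Z = 0.007475 - j0.2154 A = 0.2155∠-88.0° A.
Step 6 — Complex power: S = V·I* = 4.566 - j3.502 VA.
Step 7 — Real power: P = Re(S) = 4.566 W.
Step 8 — Reactive power: Q = Im(S) = -3.502 VAR.
Step 9 — Apparent power: |S| = 5.755 VA.
Step 10 — Power factor: PF = P/|S| = 0.7935 (leading).

(a) P = 4.566 W  (b) Q = -3.502 VAR  (c) S = 5.755 VA  (d) PF = 0.7935 (leading)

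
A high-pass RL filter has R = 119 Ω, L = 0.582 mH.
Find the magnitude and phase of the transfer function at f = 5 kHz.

Step 1 — Angular frequency: ω = 2π·5000 = 3.142e+04 rad/s.
Step 2 — Transfer function: H(jω) = jωL/(R + jωL).
Step 3 — Numerator jωL = j·18.28; denominator R + jωL = 119 + j18.28.
Step 4 — H = 0.02306 + j0.1501.
Step 5 — Magnitude: |H| = 0.1519 (-16.4 dB); phase: φ = 81.3°.

|H| = 0.1519 (-16.4 dB), φ = 81.3°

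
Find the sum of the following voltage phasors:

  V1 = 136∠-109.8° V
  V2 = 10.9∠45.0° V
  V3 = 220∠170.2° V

Step 1 — Convert each phasor to rectangular form:
  V1 = 136·(cos(-109.8°) + j·sin(-109.8°)) = -46.07 - j128 V
  V2 = 10.9·(cos(45.0°) + j·sin(45.0°)) = 7.707 + j7.707 V
  V3 = 220·(cos(170.2°) + j·sin(170.2°)) = -216.8 + j37.45 V
Step 2 — Sum components: V_total = -255.2 - j82.81 V.
Step 3 — Convert to polar: |V_total| = 268.3 V, ∠V_total = -162.0°.

V_total = 268.3∠-162.0° V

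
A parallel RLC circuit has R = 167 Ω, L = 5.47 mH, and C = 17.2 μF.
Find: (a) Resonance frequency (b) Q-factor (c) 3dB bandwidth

Step 1 — Resonance: ω₀ = 1/√(LC) = 1/√(0.00547·1.72e-05) = 3260 rad/s.
Step 2 — f₀ = ω₀/(2π) = 518.9 Hz.
Step 3 — Parallel Q: Q = R/(ω₀L) = 167/(3260·0.00547) = 9.365.
Step 4 — Bandwidth: Δω = ω₀/Q = 348.1 rad/s; BW = Δω/(2π) = 55.41 Hz.

(a) f₀ = 518.9 Hz  (b) Q = 9.365  (c) BW = 55.41 Hz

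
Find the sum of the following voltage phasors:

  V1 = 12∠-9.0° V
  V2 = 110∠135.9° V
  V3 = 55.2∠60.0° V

Step 1 — Convert each phasor to rectangular form:
  V1 = 12·(cos(-9.0°) + j·sin(-9.0°)) = 11.85 - j1.877 V
  V2 = 110·(cos(135.9°) + j·sin(135.9°)) = -78.99 + j76.55 V
  V3 = 55.2·(cos(60.0°) + j·sin(60.0°)) = 27.6 + j47.8 V
Step 2 — Sum components: V_total = -39.54 + j122.5 V.
Step 3 — Convert to polar: |V_total| = 128.7 V, ∠V_total = 107.9°.

V_total = 128.7∠107.9° V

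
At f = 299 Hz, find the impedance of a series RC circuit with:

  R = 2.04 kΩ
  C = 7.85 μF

Step 1 — Angular frequency: ω = 2π·f = 2π·299 = 1879 rad/s.
Step 2 — Component impedances:
  R: Z = R = 2040 Ω
  C: Z = 1/(jωC) = -j/(ω·C) = 0 - j67.81 Ω
Step 3 — Series combination: Z_total = R + C = 2040 - j67.81 Ω = 2041∠-1.9° Ω.

Z = 2040 - j67.81 Ω = 2041∠-1.9° Ω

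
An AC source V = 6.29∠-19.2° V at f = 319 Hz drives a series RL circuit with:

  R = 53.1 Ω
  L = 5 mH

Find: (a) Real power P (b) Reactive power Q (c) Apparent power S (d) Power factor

Step 1 — Angular frequency: ω = 2π·f = 2π·319 = 2004 rad/s.
Step 2 — Component impedances:
  R: Z = R = 53.1 Ω
  L: Z = jωL = j·2004·0.005 = 0 + j10.02 Ω
Step 3 — Series combination: Z_total = R + L = 53.1 + j10.02 Ω = 54.04∠10.7° Ω.
Step 4 — Source phasor: V = 6.29∠-19.2° V = 5.94 - j2.069 V.
Step 5 — Current: I = V / Z = 0.1009 - j0.058 A = 0.1164∠-29.9° A.
Step 6 — Complex power: S = V·I* = 0.7195 + j0.1358 VA.
Step 7 — Real power: P = Re(S) = 0.7195 W.
Step 8 — Reactive power: Q = Im(S) = 0.1358 VAR.
Step 9 — Apparent power: |S| = 0.7322 VA.
Step 10 — Power factor: PF = P/|S| = 0.9827 (lagging).

(a) P = 0.7195 W  (b) Q = 0.1358 VAR  (c) S = 0.7322 VA  (d) PF = 0.9827 (lagging)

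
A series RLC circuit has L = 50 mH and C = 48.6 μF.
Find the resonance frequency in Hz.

Step 1 — Resonance condition Im(Z)=0 gives ω₀ = 1/√(LC).
Step 2 — ω₀ = 1/√(0.05·4.86e-05) = 641.5 rad/s.
Step 3 — f₀ = ω₀/(2π) = 102.1 Hz.

f₀ = 102.1 Hz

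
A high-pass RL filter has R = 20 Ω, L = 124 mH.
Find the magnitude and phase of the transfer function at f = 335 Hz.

Step 1 — Angular frequency: ω = 2π·335 = 2105 rad/s.
Step 2 — Transfer function: H(jω) = jωL/(R + jωL).
Step 3 — Numerator jωL = j·261; denominator R + jωL = 20 + j261.
Step 4 — H = 0.9942 + j0.07618.
Step 5 — Magnitude: |H| = 0.9971 (-0.0 dB); phase: φ = 4.4°.

|H| = 0.9971 (-0.0 dB), φ = 4.4°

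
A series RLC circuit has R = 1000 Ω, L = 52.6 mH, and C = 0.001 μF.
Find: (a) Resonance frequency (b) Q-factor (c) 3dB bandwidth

Step 1 — Resonance condition Im(Z)=0 gives ω₀ = 1/√(LC).
Step 2 — ω₀ = 1/√(0.0526·1e-09) = 1.379e+05 rad/s.
Step 3 — f₀ = ω₀/(2π) = 2.194e+04 Hz.
Step 4 — Series Q: Q = ω₀L/R = 1.379e+05·0.0526/1000 = 7.253.
Step 5 — 3dB bandwidth: Δω = ω₀/Q = 1.901e+04 rad/s; BW = Δω/(2π) = 3026 Hz.

(a) f₀ = 2.194e+04 Hz  (b) Q = 7.253  (c) BW = 3026 Hz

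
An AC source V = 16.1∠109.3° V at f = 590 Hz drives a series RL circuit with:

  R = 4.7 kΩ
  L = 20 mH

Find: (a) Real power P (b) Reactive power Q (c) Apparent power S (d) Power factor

Step 1 — Angular frequency: ω = 2π·f = 2π·590 = 3707 rad/s.
Step 2 — Component impedances:
  R: Z = R = 4700 Ω
  L: Z = jωL = j·3707·0.02 = 0 + j74.14 Ω
Step 3 — Series combination: Z_total = R + L = 4700 + j74.14 Ω = 4701∠0.9° Ω.
Step 4 — Source phasor: V = 16.1∠109.3° V = -5.321 + j15.2 V.
Step 5 — Current: I = V / Z = -0.001081 + j0.00325 A = 0.003425∠108.4° A.
Step 6 — Complex power: S = V·I* = 0.05514 + j0.0008698 VA.
Step 7 — Real power: P = Re(S) = 0.05514 W.
Step 8 — Reactive power: Q = Im(S) = 0.0008698 VAR.
Step 9 — Apparent power: |S| = 0.05514 VA.
Step 10 — Power factor: PF = P/|S| = 0.9999 (lagging).

(a) P = 0.05514 W  (b) Q = 0.0008698 VAR  (c) S = 0.05514 VA  (d) PF = 0.9999 (lagging)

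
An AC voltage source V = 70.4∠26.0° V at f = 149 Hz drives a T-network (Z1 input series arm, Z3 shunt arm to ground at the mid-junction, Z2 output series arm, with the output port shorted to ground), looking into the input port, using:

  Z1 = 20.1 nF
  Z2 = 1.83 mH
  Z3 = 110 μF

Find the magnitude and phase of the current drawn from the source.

Step 1 — Angular frequency: ω = 2π·f = 2π·149 = 936.2 rad/s.
Step 2 — Component impedances:
  Z1: Z = 1/(jωC) = -j/(ω·C) = 0 - j5.314e+04 Ω
  Z2: Z = jωL = j·936.2·0.00183 = 0 + j1.713 Ω
  Z3: Z = 1/(jωC) = -j/(ω·C) = 0 - j9.71 Ω
Step 3 — With the output port shorted to ground, the output series arm Z2 runs from the junction to ground; the shunt arm Z3 also runs from the junction to ground. They appear in parallel: Z3 || Z2 = 0 + j2.08 Ω.
Step 4 — Series with input arm Z1: Z_in = Z1 + (Z3 || Z2) = 0 - j5.314e+04 Ω = 5.314e+04∠-90.0° Ω.
Step 5 — Source phasor: V = 70.4∠26.0° V = 63.28 + j30.86 V.
Step 6 — Ohm's law: I = V / Z_total = (63.28 + j30.86) / (0 - j5.314e+04) = -0.0005808 + j0.001191 A.
Step 7 — Convert to polar: |I| = 0.001325 A, ∠I = 116.0°.

I = 0.001325∠116.0° A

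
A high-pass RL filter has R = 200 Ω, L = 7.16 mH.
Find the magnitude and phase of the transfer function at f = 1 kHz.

Step 1 — Angular frequency: ω = 2π·1000 = 6283 rad/s.
Step 2 — Transfer function: H(jω) = jωL/(R + jωL).
Step 3 — Numerator jωL = j·44.99; denominator R + jωL = 200 + j44.99.
Step 4 — H = 0.04816 + j0.2141.
Step 5 — Magnitude: |H| = 0.2195 (-13.2 dB); phase: φ = 77.3°.

|H| = 0.2195 (-13.2 dB), φ = 77.3°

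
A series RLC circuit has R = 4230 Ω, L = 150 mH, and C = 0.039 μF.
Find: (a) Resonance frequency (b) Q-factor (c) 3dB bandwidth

Step 1 — Resonance: ω₀ = 1/√(LC) = 1/√(0.15·3.9e-08) = 1.307e+04 rad/s.
Step 2 — f₀ = ω₀/(2π) = 2081 Hz.
Step 3 — Series Q: Q = ω₀L/R = 1.307e+04·0.15/4230 = 0.4636.
Step 4 — Bandwidth: Δω = ω₀/Q = 2.82e+04 rad/s; BW = Δω/(2π) = 4488 Hz.

(a) f₀ = 2081 Hz  (b) Q = 0.4636  (c) BW = 4488 Hz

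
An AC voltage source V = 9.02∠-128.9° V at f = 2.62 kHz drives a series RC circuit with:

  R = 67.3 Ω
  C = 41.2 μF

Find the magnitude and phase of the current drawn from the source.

Step 1 — Angular frequency: ω = 2π·f = 2π·2620 = 1.646e+04 rad/s.
Step 2 — Component impedances:
  R: Z = R = 67.3 Ω
  C: Z = 1/(jωC) = -j/(ω·C) = 0 - j1.474 Ω
Step 3 — Series combination: Z_total = R + C = 67.3 - j1.474 Ω = 67.32∠-1.3° Ω.
Step 4 — Source phasor: V = 9.02∠-128.9° V = -5.664 - j7.02 V.
Step 5 — Ohm's law: I = V / Z_total = (-5.664 - j7.02) / (67.3 - j1.474) = -0.08184 - j0.1061 A.
Step 6 — Convert to polar: |I| = 0.134 A, ∠I = -127.6°.

I = 0.134∠-127.6° A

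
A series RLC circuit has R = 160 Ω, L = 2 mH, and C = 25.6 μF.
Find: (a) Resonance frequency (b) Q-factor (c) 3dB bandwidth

Step 1 — Resonance: ω₀ = 1/√(LC) = 1/√(0.002·2.56e-05) = 4419 rad/s.
Step 2 — f₀ = ω₀/(2π) = 703.4 Hz.
Step 3 — Series Q: Q = ω₀L/R = 4419·0.002/160 = 0.05524.
Step 4 — Bandwidth: Δω = ω₀/Q = 8e+04 rad/s; BW = Δω/(2π) = 1.273e+04 Hz.

(a) f₀ = 703.4 Hz  (b) Q = 0.05524  (c) BW = 1.273e+04 Hz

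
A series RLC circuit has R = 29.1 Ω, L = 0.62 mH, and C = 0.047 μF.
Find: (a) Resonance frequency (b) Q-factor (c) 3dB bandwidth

Step 1 — Resonance: ω₀ = 1/√(LC) = 1/√(0.00062·4.7e-08) = 1.852e+05 rad/s.
Step 2 — f₀ = ω₀/(2π) = 2.948e+04 Hz.
Step 3 — Series Q: Q = ω₀L/R = 1.852e+05·0.00062/29.1 = 3.947.
Step 4 — Bandwidth: Δω = ω₀/Q = 4.694e+04 rad/s; BW = Δω/(2π) = 7470 Hz.

(a) f₀ = 2.948e+04 Hz  (b) Q = 3.947  (c) BW = 7470 Hz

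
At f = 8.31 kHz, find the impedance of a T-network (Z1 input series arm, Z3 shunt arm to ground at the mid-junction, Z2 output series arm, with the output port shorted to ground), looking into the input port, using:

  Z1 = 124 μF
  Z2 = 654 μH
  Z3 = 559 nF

Step 1 — Angular frequency: ω = 2π·f = 2π·8310 = 5.221e+04 rad/s.
Step 2 — Component impedances:
  Z1: Z = 1/(jωC) = -j/(ω·C) = 0 - j0.1545 Ω
  Z2: Z = jωL = j·5.221e+04·0.000654 = 0 + j34.15 Ω
  Z3: Z = 1/(jωC) = -j/(ω·C) = 0 - j34.26 Ω
Step 3 — With the output port shorted to ground, the output series arm Z2 runs from the junction to ground; the shunt arm Z3 also runs from the junction to ground. They appear in parallel: Z3 || Z2 = 0 + j1.025e+04 Ω.
Step 4 — Series with input arm Z1: Z_in = Z1 + (Z3 || Z2) = 0 + j1.025e+04 Ω = 1.025e+04∠90.0° Ω.

Z = 0 + j1.025e+04 Ω = 1.025e+04∠90.0° Ω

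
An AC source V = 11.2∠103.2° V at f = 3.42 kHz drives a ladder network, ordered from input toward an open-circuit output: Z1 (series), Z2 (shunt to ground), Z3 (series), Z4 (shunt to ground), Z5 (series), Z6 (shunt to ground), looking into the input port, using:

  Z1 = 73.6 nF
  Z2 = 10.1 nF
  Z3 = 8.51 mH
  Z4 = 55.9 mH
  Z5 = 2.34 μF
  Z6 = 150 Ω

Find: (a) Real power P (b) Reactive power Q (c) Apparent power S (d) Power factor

Step 1 — Angular frequency: ω = 2π·f = 2π·3420 = 2.149e+04 rad/s.
Step 2 — Component impedances:
  Z1: Z = 1/(jωC) = -j/(ω·C) = 0 - j632.3 Ω
  Z2: Z = 1/(jωC) = -j/(ω·C) = 0 - j4608 Ω
  Z3: Z = jωL = j·2.149e+04·0.00851 = 0 + j182.9 Ω
  Z4: Z = jωL = j·2.149e+04·0.0559 = 0 + j1201 Ω
  Z5: Z = 1/(jωC) = -j/(ω·C) = 0 - j19.89 Ω
  Z6: Z = R = 150 Ω
Step 3 — Ladder network (open output): work backward from the far end, alternating series and parallel combinations. Z_in = 165.2 - j448.5 Ω = 478∠-69.8° Ω.
Step 4 — Source phasor: V = 11.2∠103.2° V = -2.558 + j10.9 V.
Step 5 — Current: I = V / Z = -0.02326 + j0.002867 A = 0.02343∠173.0° A.
Step 6 — Complex power: S = V·I* = 0.09074 - j0.2463 VA.
Step 7 — Real power: P = Re(S) = 0.09074 W.
Step 8 — Reactive power: Q = Im(S) = -0.2463 VAR.
Step 9 — Apparent power: |S| = 0.2625 VA.
Step 10 — Power factor: PF = P/|S| = 0.3457 (leading).

(a) P = 0.09074 W  (b) Q = -0.2463 VAR  (c) S = 0.2625 VA  (d) PF = 0.3457 (leading)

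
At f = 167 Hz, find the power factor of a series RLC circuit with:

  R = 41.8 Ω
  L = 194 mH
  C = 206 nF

Step 1 — Angular frequency: ω = 2π·f = 2π·167 = 1049 rad/s.
Step 2 — Component impedances:
  R: Z = R = 41.8 Ω
  L: Z = jωL = j·1049·0.194 = 0 + j203.6 Ω
  C: Z = 1/(jωC) = -j/(ω·C) = 0 - j4626 Ω
Step 3 — Series combination: Z_total = R + L + C = 41.8 - j4423 Ω = 4423∠-89.5° Ω.
Step 4 — Power factor: PF = cos(φ) = Re(Z)/|Z| = 41.8/4423 = 0.009451.
Step 5 — Type: Im(Z) = -4423 ⇒ leading (phase φ = -89.5°).

PF = 0.009451 (leading, φ = -89.5°)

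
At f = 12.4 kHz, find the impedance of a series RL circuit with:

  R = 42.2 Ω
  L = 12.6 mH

Step 1 — Angular frequency: ω = 2π·f = 2π·1.24e+04 = 7.791e+04 rad/s.
Step 2 — Component impedances:
  R: Z = R = 42.2 Ω
  L: Z = jωL = j·7.791e+04·0.0126 = 0 + j981.7 Ω
Step 3 — Series combination: Z_total = R + L = 42.2 + j981.7 Ω = 982.6∠87.5° Ω.

Z = 42.2 + j981.7 Ω = 982.6∠87.5° Ω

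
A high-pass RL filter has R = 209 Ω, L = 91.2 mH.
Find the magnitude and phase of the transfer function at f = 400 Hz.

Step 1 — Angular frequency: ω = 2π·400 = 2513 rad/s.
Step 2 — Transfer function: H(jω) = jωL/(R + jωL).
Step 3 — Numerator jωL = j·229.2; denominator R + jωL = 209 + j229.2.
Step 4 — H = 0.546 + j0.4979.
Step 5 — Magnitude: |H| = 0.7389 (-2.6 dB); phase: φ = 42.4°.

|H| = 0.7389 (-2.6 dB), φ = 42.4°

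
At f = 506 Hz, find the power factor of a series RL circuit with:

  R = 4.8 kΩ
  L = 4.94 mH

Step 1 — Angular frequency: ω = 2π·f = 2π·506 = 3179 rad/s.
Step 2 — Component impedances:
  R: Z = R = 4800 Ω
  L: Z = jωL = j·3179·0.00494 = 0 + j15.71 Ω
Step 3 — Series combination: Z_total = R + L = 4800 + j15.71 Ω = 4800∠0.2° Ω.
Step 4 — Power factor: PF = cos(φ) = Re(Z)/|Z| = 4800/4800 = 1.
Step 5 — Type: Im(Z) = 15.71 ⇒ lagging (phase φ = 0.2°).

PF = 1 (lagging, φ = 0.2°)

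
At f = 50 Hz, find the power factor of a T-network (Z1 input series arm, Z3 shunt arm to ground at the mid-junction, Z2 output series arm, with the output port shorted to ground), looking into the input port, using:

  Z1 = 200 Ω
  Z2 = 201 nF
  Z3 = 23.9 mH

Step 1 — Angular frequency: ω = 2π·f = 2π·50 = 314.2 rad/s.
Step 2 — Component impedances:
  Z1: Z = R = 200 Ω
  Z2: Z = 1/(jωC) = -j/(ω·C) = 0 - j1.584e+04 Ω
  Z3: Z = jωL = j·314.2·0.0239 = 0 + j7.508 Ω
Step 3 — With the output port shorted to ground, the output series arm Z2 runs from the junction to ground; the shunt arm Z3 also runs from the junction to ground. They appear in parallel: Z3 || Z2 = 0 + j7.512 Ω.
Step 4 — Series with input arm Z1: Z_in = Z1 + (Z3 || Z2) = 200 + j7.512 Ω = 200.1∠2.2° Ω.
Step 5 — Power factor: PF = cos(φ) = Re(Z)/|Z| = 200/200.14 = 0.9993.
Step 6 — Type: Im(Z) = 7.512 ⇒ lagging (phase φ = 2.2°).

PF = 0.9993 (lagging, φ = 2.2°)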